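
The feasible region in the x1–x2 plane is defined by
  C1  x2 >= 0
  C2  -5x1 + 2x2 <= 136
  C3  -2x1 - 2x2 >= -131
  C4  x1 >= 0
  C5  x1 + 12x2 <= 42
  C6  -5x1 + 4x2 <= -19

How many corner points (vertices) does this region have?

Intersecting each pair of boundary lines and keeping only the points that satisfy every inequality leaves:
  (42, 0)
  (19/5, 0)
  (99/16, 191/64)

3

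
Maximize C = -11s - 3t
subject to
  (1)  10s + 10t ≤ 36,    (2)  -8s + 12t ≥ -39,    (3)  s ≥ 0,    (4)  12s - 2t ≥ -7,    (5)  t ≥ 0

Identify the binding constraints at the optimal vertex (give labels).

Vertices and C = -11s - 3t:
  (1/70, 251/70) → C = -382/35
  (18/5, 0) → C = -198/5
  (0, 7/2) → C = -21/2
  (0, 0) → C = 0

The maximum is at (0, 0). Substituting into each constraint, equality holds for (3) and (5); the remaining constraints have slack.

(3) and (5)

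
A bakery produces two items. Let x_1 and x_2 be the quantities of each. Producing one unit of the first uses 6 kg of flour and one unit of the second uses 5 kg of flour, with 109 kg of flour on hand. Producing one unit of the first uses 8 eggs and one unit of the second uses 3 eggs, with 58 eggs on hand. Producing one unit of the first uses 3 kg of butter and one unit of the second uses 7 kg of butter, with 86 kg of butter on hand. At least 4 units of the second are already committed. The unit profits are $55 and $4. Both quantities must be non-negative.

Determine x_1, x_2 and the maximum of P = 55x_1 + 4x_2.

Feasible corners and P = 55x_1 + 4x_2:
  (0, 86/7) → P = 344/7
  (0, 4) → P = 16
  (148/47, 514/47) → P = 10196/47
  (23/4, 4) → P = 1329/4

x_1 = 23/4, x_2 = 4, maximum P = 1329/4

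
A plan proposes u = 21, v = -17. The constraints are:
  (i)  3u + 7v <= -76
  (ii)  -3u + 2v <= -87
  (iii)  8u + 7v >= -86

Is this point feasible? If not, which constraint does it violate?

Constraint (i): 3u + 7v = -56, which is not ≤ -76. All other constraints are satisfied.

not feasible — violates (i)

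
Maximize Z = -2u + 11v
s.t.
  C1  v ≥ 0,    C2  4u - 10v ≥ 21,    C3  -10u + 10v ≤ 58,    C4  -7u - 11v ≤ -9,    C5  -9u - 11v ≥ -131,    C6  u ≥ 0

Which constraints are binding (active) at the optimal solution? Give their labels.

Extreme points and Z = -2u + 11v:
  (21/4, 0) → Z = -21/2
  (131/9, 0) → Z = -262/9
  (23/2, 5/2) → Z = 9/2

The maximum is at (23/2, 5/2). Substituting into each constraint, equality holds for C2 and C5; the remaining constraints have slack.

C2 and C5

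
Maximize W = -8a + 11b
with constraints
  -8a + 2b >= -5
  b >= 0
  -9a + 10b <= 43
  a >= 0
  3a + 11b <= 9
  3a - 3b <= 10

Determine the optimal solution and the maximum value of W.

Extreme points and W = -8a + 11b:
  (5/8, 0) → W = -5
  (73/94, 57/94) → W = 43/94
  (0, 0) → W = 0
  (0, 9/11) → W = 9

a = 0, b = 9/11, maximum W = 9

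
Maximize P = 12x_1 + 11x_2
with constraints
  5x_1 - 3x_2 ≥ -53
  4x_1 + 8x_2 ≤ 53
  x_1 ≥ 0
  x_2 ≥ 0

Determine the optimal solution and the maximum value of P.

x_1 = 53/4, x_2 = 0, maximum P = 159

Extreme points and P = 12x_1 + 11x_2:
  (0, 53/8) → P = 583/8
  (53/4, 0) → P = 159
  (0, 0) → P = 0

At the optimal vertex, 4x_1 + 8x_2 = 53 and x_2 = 0.
Solving simultaneously gives x_1 = 53/4, x_2 = 0.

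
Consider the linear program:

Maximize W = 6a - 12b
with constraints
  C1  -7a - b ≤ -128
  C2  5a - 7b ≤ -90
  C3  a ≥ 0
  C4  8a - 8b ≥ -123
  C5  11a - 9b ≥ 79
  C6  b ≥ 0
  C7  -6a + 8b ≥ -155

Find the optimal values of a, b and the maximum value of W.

Extreme points and W = 6a - 12b:
  (1363/32, 1385/32) → W = -4221/16
  (1805/2, 1315/2) → W = -2475
  (1739/16, 1985/16) → W = -6693/8
The feasible region is unbounded (it extends along (1, 1), (4, 3)), but W strictly decreases along every unbounded feasible direction, so there is no improving ray and the maximum is attained at a vertex.

a = 1363/32, b = 1385/32, maximum W = -4221/16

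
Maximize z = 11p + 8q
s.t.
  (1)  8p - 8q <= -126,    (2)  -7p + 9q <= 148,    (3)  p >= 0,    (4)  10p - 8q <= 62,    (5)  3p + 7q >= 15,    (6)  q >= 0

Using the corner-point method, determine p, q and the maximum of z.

Corner points and z = 11p + 8q:
  (25/8, 151/8) → z = 1483/8
  (0, 63/4) → z = 126
  (0, 148/9) → z = 1184/9

p = 25/8, q = 151/8, maximum z = 1483/8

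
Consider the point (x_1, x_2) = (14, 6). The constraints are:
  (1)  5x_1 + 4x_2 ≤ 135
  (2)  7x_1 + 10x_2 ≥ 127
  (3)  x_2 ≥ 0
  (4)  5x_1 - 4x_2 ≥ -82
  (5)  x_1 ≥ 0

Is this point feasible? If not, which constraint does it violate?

feasible

(1): 94 ≤ 135 ✓
(2): 158 ≥ 127 ✓
(3): 6 ≥ 0 ✓
(4): 46 ≥ -82 ✓
(5): 14 ≥ 0 ✓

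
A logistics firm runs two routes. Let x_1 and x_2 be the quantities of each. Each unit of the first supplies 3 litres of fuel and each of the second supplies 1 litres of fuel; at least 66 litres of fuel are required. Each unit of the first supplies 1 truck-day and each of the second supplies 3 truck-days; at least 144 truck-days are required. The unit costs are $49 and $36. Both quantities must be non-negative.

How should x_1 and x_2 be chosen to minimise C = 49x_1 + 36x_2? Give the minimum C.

The feasible region is unbounded (it extends along (0, 1), (1, 0)), but C strictly increases along every unbounded feasible direction, so there is no improving ray and the minimum is attained at a vertex.

The binding constraints are 3x_1 + x_2 = 66 and x_1 + 3x_2 = 144.
Solving simultaneously gives x_1 = 27/4, x_2 = 183/4.

x_1 = 27/4, x_2 = 183/4, minimum C = 7911/4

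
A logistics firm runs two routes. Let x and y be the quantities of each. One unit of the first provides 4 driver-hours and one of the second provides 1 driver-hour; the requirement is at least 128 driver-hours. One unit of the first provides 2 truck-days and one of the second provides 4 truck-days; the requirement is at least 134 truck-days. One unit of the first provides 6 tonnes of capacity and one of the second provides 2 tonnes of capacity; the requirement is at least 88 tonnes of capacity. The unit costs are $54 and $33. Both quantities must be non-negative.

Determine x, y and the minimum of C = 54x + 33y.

x = 27, y = 20, minimum C = 2118

Corner points and C = 54x + 33y:
  (0, 128) → C = 4224
  (67, 0) → C = 3618
  (27, 20) → C = 2118
The feasible region is unbounded (it extends along (0, 1), (1, 0)), but C strictly increases along every unbounded feasible direction, so there is no improving ray and the minimum is attained at a vertex.

The binding constraints are 4x + y = 128 and 2x + 4y = 134.
Solving simultaneously gives x = 27, y = 20.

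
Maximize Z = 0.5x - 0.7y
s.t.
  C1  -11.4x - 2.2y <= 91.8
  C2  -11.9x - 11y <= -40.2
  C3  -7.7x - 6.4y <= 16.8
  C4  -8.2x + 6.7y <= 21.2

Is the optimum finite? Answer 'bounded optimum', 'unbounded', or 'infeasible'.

From the feasible point (3614/16993, 58192/16993), moving in the direction (11, -11.9) keeps every constraint satisfied while Z increases without bound.

unbounded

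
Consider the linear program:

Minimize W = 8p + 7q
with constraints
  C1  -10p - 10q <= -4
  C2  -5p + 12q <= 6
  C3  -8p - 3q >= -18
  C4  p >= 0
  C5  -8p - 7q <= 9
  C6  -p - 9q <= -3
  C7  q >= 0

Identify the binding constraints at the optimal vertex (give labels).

Corner points and W = 8p + 7q:
  (0, 2/5) → W = 14/5
  (3/40, 13/40) → W = 23/8
  (66/37, 46/37) → W = 850/37
  (0, 1/2) → W = 7/2
  (51/23, 2/23) → W = 422/23

The minimum is at (0, 2/5). Substituting into each constraint, equality holds for C1 and C4; the remaining constraints have slack.

C1 and C4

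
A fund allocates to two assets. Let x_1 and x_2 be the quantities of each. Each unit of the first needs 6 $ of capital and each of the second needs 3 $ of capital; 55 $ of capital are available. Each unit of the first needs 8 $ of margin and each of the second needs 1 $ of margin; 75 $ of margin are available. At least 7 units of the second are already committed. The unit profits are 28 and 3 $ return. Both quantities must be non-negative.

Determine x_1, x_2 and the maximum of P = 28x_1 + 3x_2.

Corner points and P = 28x_1 + 3x_2:
  (0, 55/3) → P = 55
  (0, 7) → P = 21
  (17/3, 7) → P = 539/3

At the optimal vertex, 6x_1 + 3x_2 = 55 and x_2 = 7.
Solving simultaneously gives x_1 = 17/3, x_2 = 7.

x_1 = 17/3, x_2 = 7, maximum P = 539/3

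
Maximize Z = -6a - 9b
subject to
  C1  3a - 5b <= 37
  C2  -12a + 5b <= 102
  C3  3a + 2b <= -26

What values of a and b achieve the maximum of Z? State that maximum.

Feasible corners and Z = -6a - 9b:
  (-139/9, -50/3) → Z = 728/3
  (-8/3, -9) → Z = 97
  (-334/39, -2/13) → Z = 686/13

The binding constraints are 3a - 5b = 37 and -12a + 5b = 102.
Solving simultaneously gives a = -139/9, b = -50/3.

a = -139/9, b = -50/3, maximum Z = 728/3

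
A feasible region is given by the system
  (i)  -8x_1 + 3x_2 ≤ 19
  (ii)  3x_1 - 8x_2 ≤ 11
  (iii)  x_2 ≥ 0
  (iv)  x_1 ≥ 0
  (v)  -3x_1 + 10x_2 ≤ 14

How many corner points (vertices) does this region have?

Of the 10 pairwise boundary intersections, those satisfying every inequality are:
  (11/3, 0)
  (37, 25/2)
  (0, 0)
  (0, 7/5)

4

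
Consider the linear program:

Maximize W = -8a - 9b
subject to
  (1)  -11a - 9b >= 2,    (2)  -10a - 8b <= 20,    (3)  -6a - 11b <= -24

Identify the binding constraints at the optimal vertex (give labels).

Vertices and W = -8a - 9b:
  (-82, 100) → W = -244
  (-238/67, 276/67) → W = -580/67
  (-206/31, 180/31) → W = 28/31

The maximum is at (-206/31, 180/31). Substituting into each constraint, equality holds for (2) and (3); the remaining constraints have slack.

(2) and (3)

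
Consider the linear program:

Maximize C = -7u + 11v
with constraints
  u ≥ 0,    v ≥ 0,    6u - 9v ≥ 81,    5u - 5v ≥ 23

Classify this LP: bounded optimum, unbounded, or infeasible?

unbounded

From the feasible point (27/2, 0), moving in the direction (9, 6) keeps every constraint satisfied while C increases without bound.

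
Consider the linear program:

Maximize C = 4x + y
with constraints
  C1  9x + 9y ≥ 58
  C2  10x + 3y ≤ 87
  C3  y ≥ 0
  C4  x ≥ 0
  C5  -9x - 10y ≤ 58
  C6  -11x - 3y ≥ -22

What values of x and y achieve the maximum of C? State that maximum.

x = 1/3, y = 55/9, maximum C = 67/9

Corner points and C = 4x + y:
  (0, 58/9) → C = 58/9
  (1/3, 55/9) → C = 67/9
  (0, 22/3) → C = 22/3

At the optimal vertex, 9x + 9y = 58 and -11x - 3y = -22.
Solving simultaneously gives x = 1/3, y = 55/9.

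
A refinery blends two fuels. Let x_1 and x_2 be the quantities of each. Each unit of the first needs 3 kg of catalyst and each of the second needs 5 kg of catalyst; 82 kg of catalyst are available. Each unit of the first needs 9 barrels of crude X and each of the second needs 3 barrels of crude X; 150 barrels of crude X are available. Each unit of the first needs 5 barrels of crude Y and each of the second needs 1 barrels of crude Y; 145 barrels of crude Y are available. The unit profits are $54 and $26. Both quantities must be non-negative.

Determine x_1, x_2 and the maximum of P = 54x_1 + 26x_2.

x_1 = 14, x_2 = 8, maximum P = 964

The binding constraints are 3x_1 + 5x_2 = 82 and 9x_1 + 3x_2 = 150.
Solving simultaneously gives x_1 = 14, x_2 = 8.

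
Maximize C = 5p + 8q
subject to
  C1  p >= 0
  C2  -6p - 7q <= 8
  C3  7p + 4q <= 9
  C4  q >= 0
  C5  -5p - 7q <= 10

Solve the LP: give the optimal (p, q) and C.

Vertices and C = 5p + 8q:
  (0, 9/4) → C = 18
  (0, 0) → C = 0
  (9/7, 0) → C = 45/7

p = 0, q = 9/4, maximum C = 18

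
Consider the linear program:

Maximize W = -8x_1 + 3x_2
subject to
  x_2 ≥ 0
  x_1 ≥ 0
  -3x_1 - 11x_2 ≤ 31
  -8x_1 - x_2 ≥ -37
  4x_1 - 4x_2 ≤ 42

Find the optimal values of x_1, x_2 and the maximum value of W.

x_1 = 0, x_2 = 37, maximum W = 111

Vertices and W = -8x_1 + 3x_2:
  (0, 0) → W = 0
  (37/8, 0) → W = -37
  (0, 37) → W = 111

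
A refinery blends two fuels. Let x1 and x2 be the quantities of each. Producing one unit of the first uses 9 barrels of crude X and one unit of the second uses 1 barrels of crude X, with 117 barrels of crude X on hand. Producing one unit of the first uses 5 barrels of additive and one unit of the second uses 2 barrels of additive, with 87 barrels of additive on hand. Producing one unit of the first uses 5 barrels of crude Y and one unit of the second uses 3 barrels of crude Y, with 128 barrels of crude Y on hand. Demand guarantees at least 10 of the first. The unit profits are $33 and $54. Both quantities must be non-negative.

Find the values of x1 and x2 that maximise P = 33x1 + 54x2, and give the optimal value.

x1 = 10, x2 = 37/2, maximum P = 1329

Feasible corners and P = 33x1 + 54x2:
  (13, 0) → P = 429
  (10, 0) → P = 330
  (147/13, 198/13) → P = 15543/13
  (10, 37/2) → P = 1329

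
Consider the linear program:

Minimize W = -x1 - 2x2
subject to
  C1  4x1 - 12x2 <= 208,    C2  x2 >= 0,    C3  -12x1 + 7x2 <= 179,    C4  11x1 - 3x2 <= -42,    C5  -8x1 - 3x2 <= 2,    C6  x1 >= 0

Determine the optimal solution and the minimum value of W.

x1 = 243/41, x2 = 1465/41, minimum W = -3173/41

Corner points and W = -x1 - 2x2:
  (243/41, 1465/41) → W = -3173/41
  (0, 179/7) → W = -358/7
  (0, 14) → W = -28

At the optimal vertex, -12x1 + 7x2 = 179 and 11x1 - 3x2 = -42.
Solving simultaneously gives x1 = 243/41, x2 = 1465/41.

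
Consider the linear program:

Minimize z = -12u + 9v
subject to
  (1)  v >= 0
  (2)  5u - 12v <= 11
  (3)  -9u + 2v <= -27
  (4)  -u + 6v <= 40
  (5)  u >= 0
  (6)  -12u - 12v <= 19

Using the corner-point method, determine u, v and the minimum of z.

Extreme points and z = -12u + 9v:
  (151/49, 18/49) → z = -1650/49
  (91/3, 211/18) → z = -517/2
  (121/26, 387/52) → z = 579/52

u = 91/3, v = 211/18, minimum z = -517/2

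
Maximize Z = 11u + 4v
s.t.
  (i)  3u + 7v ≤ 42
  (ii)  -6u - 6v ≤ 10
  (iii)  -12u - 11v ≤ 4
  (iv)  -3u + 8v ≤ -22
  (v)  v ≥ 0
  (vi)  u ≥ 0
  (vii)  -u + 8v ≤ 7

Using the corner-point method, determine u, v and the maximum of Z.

Feasible corners and Z = 11u + 4v:
  (98/9, 4/3) → Z = 1126/9
  (14, 0) → Z = 154
  (22/3, 0) → Z = 242/3

u = 14, v = 0, maximum Z = 154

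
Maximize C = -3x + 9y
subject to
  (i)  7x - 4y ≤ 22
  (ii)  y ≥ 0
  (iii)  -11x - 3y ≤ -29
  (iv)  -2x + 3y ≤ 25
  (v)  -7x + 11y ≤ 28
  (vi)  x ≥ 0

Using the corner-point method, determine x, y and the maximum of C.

Corner points and C = -3x + 9y:
  (22/7, 0) → C = -66/7
  (354/49, 50/7) → C = 2088/49
  (29/11, 0) → C = -87/11
  (235/142, 511/142) → C = 1947/71

x = 354/49, y = 50/7, maximum C = 2088/49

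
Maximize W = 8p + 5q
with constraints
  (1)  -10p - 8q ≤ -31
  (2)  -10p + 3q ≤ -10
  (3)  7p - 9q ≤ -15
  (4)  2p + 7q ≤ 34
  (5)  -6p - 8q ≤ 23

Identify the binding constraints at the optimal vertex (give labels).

(3) and (4)

Corner points and W = 8p + 5q:
  (45/23, 220/69) → W = 2180/69
  (43/19, 80/19) → W = 744/19
  (3, 4) → W = 44

The maximum is at (3, 4). Substituting into each constraint, equality holds for (3) and (4); the remaining constraints have slack.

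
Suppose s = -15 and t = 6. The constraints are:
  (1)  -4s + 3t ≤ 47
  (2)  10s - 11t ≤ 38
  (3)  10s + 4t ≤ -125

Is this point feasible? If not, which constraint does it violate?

Constraint (1): -4s + 3t = 78, which is not ≤ 47. All other constraints are satisfied.

not feasible — violates (1)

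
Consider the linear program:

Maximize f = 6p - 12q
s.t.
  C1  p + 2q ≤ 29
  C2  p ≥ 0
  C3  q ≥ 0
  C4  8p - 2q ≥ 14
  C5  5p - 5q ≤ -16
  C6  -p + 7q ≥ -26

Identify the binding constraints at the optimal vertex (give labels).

C4 and C5

Feasible corners and f = 6p - 12q:
  (43/9, 109/9) → f = -350/3
  (113/15, 161/15) → f = -418/5
  (17/5, 33/5) → f = -294/5

The maximum is at (17/5, 33/5). Substituting into each constraint, equality holds for C4 and C5; the remaining constraints have slack.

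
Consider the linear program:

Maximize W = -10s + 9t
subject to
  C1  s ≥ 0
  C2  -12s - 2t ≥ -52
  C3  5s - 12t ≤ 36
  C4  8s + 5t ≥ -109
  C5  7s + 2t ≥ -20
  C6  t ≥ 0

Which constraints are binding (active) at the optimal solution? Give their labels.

Corner points and W = -10s + 9t:
  (0, 26) → W = 234
  (0, 0) → W = 0
  (13/3, 0) → W = -130/3

The maximum is at (0, 26). Substituting into each constraint, equality holds for C1 and C2; the remaining constraints have slack.

C1 and C2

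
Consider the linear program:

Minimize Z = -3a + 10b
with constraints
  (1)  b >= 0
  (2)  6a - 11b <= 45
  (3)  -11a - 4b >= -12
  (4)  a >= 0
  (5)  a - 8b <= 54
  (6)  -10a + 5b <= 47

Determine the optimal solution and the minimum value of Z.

The optimum lies where b = 0 and -11a - 4b = -12.
Solving simultaneously gives a = 12/11, b = 0.

a = 12/11, b = 0, minimum Z = -36/11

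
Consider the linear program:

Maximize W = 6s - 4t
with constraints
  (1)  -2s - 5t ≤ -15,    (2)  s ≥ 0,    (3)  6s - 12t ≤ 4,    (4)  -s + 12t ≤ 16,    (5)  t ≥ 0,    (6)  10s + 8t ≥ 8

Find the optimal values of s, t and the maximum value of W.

Feasible corners and W = 6s - 4t:
  (100/27, 41/27) → W = 436/27
  (100/29, 47/29) → W = 412/29
  (4, 5/3) → W = 52/3

s = 4, t = 5/3, maximum W = 52/3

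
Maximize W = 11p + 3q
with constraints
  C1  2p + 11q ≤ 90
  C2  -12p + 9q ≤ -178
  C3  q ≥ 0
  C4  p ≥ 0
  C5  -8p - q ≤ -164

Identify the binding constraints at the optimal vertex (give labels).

Vertices and W = 11p + 3q:
  (45, 0) → W = 495
  (857/43, 196/43) → W = 10015/43
  (41/2, 0) → W = 451/2

The maximum is at (45, 0). Substituting into each constraint, equality holds for C1 and C3; the remaining constraints have slack.

C1 and C3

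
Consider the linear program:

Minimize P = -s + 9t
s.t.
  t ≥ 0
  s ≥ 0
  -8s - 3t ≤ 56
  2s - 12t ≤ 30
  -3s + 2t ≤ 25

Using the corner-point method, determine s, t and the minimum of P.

Corner points and P = -s + 9t:
  (0, 0) → P = 0
  (15, 0) → P = -15
  (0, 25/2) → P = 225/2
The feasible region is unbounded (it extends along (2, 3), (6, 1)), but P strictly increases along every unbounded feasible direction, so there is no improving ray and the minimum is attained at a vertex.

The optimum lies where t = 0 and 2s - 12t = 30.
Solving simultaneously gives s = 15, t = 0.

s = 15, t = 0, minimum P = -15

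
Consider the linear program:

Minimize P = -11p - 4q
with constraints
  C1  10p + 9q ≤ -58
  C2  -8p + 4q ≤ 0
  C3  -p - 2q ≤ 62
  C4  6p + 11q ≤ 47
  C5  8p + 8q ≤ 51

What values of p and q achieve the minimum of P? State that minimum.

Corner points and P = -11p - 4q:
  (-29/14, -29/7) → P = 551/14
  (442/11, -562/11) → P = -2614/11
  (-62/5, -124/5) → P = 1178/5

p = 442/11, q = -562/11, minimum P = -2614/11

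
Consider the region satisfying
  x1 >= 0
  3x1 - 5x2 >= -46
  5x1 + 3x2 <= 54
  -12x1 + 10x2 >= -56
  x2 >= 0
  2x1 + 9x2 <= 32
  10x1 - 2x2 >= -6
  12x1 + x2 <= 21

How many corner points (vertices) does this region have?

Of the 28 pairwise boundary intersections, those satisfying every inequality are:
  (0, 0)
  (0, 3)
  (7/4, 0)
  (5/47, 166/47)
  (157/106, 171/53)

5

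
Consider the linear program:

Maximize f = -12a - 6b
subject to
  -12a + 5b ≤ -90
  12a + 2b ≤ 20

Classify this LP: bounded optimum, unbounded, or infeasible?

From the feasible point (10/3, -10), moving in the direction (2, -12) keeps every constraint satisfied while f increases without bound.

unbounded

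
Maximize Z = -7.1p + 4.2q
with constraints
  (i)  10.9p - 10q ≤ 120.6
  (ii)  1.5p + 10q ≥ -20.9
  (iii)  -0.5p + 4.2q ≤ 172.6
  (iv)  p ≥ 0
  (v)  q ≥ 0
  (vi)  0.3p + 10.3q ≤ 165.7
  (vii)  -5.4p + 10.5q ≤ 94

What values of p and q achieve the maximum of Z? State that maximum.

p = 0, q = 188/21, maximum Z = 188/5

Vertices and Z = -7.1p + 4.2q:
  (1206/109, 0) → Z = -42813/545
  (289918/11527, 176995/11527) → Z = -6575194/57635
  (0, 0) → Z = 0
  (0, 188/21) → Z = 188/5
  (77165/5877, 30766/1959) → Z = -1602199/58770

The optimum lies where p = 0 and -5.4p + 10.5q = 94.
Solving simultaneously gives p = 0, q = 188/21.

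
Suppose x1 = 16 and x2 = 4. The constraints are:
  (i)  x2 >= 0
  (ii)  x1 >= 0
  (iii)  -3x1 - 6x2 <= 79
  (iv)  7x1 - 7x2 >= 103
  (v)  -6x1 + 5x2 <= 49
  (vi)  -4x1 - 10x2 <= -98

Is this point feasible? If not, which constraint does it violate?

not feasible — violates (iv)

Constraint (iv): 7x1 - 7x2 = 84, which is not ≥ 103. All other constraints are satisfied.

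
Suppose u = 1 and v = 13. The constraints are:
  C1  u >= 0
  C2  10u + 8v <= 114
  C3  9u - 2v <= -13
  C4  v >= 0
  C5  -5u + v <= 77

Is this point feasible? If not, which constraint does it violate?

C1: 1 ≥ 0 ✓
C2: 114 ≤ 114 ✓
C3: -17 ≤ -13 ✓
C4: 13 ≥ 0 ✓
C5: 8 ≤ 77 ✓

feasible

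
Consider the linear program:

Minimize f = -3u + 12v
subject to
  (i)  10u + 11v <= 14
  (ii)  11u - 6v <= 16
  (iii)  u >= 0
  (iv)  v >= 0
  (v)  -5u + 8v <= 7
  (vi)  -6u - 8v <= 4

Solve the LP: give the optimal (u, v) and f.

u = 7/5, v = 0, minimum f = -21/5

Feasible corners and f = -3u + 12v:
  (7/5, 0) → f = -21/5
  (7/27, 28/27) → f = 35/3
  (0, 0) → f = 0
  (0, 7/8) → f = 21/2

The binding constraints are 10u + 11v = 14 and v = 0.
Solving simultaneously gives u = 7/5, v = 0.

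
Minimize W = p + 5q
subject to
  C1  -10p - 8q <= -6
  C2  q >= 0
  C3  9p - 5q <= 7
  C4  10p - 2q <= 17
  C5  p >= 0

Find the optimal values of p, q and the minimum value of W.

p = 3/5, q = 0, minimum W = 3/5

The feasible region is unbounded (it extends along (0, 1), (1, 5)), but W strictly increases along every unbounded feasible direction, so there is no improving ray and the minimum is attained at a vertex.

The optimum lies where -10p - 8q = -6 and q = 0.
Solving simultaneously gives p = 3/5, q = 0.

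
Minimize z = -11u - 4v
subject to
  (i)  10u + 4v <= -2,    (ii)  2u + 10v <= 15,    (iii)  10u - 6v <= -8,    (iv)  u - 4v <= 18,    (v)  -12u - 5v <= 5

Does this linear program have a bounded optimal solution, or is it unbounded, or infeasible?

bounded optimum

Feasible corners and z = -11u - 4v:
  (-20/23, 77/46) → z = 66/23
  (-11/25, 3/5) → z = 61/25
  (-25/22, 19/11) → z = 123/22
  (-35/61, 23/61) → z = 293/61
The feasible region has finitely many vertices and no improving ray; the minimum is 61/25 at (-11/25, 3/5).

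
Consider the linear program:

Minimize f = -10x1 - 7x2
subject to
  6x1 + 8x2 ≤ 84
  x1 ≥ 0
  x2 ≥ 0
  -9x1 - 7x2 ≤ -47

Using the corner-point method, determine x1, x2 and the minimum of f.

x1 = 14, x2 = 0, minimum f = -140

Feasible corners and f = -10x1 - 7x2:
  (0, 21/2) → f = -147/2
  (14, 0) → f = -140
  (0, 47/7) → f = -47
  (47/9, 0) → f = -470/9

The binding constraints are 6x1 + 8x2 = 84 and x2 = 0.
Solving simultaneously gives x1 = 14, x2 = 0.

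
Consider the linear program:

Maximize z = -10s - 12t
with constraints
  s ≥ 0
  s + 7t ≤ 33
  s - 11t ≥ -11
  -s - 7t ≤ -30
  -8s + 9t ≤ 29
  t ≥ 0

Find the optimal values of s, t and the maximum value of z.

s = 253/18, t = 41/18, maximum z = -1511/9

Feasible corners and z = -10s - 12t:
  (143/9, 22/9) → z = -1694/9
  (33, 0) → z = -330
  (253/18, 41/18) → z = -1511/9
  (30, 0) → z = -300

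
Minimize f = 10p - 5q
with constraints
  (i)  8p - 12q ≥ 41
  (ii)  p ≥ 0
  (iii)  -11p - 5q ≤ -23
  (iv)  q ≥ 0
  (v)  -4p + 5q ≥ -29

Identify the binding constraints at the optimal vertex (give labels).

Feasible corners and f = 10p - 5q:
  (41/8, 0) → f = 205/4
  (143/8, 17/2) → f = 545/4
  (29/4, 0) → f = 145/2

The minimum is at (41/8, 0). Substituting into each constraint, equality holds for (i) and (iv); the remaining constraints have slack.

(i) and (iv)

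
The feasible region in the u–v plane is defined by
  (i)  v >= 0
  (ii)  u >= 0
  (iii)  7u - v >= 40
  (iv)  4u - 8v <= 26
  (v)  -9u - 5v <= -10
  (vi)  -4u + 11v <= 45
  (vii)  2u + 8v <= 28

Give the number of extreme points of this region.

Of the 21 pairwise boundary intersections, those satisfying every inequality are:
  (40/7, 0)
  (13/2, 0)
  (6, 2)
  (9, 5/4)

4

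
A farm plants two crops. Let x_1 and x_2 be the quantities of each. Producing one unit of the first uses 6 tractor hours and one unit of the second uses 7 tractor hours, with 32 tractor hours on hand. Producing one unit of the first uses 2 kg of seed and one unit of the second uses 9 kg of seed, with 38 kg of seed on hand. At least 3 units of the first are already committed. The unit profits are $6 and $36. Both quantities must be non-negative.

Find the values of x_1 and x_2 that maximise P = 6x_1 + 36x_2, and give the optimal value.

Vertices and P = 6x_1 + 36x_2:
  (16/3, 0) → P = 32
  (3, 0) → P = 18
  (3, 2) → P = 90

x_1 = 3, x_2 = 2, maximum P = 90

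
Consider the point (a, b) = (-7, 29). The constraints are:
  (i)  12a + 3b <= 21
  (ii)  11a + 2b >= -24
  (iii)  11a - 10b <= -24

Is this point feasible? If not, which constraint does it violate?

feasible

(i): 3 ≤ 21 ✓
(ii): -19 ≥ -24 ✓
(iii): -367 ≤ -24 ✓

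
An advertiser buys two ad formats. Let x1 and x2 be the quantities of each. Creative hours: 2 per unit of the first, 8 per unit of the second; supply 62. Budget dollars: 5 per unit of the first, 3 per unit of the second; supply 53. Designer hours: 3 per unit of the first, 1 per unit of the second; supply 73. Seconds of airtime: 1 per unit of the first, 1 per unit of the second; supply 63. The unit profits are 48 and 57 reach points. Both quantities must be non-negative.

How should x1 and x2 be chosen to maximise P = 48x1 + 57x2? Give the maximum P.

The optimum lies where 2x1 + 8x2 = 62 and 5x1 + 3x2 = 53.
Solving simultaneously gives x1 = 7, x2 = 6.

x1 = 7, x2 = 6, maximum P = 678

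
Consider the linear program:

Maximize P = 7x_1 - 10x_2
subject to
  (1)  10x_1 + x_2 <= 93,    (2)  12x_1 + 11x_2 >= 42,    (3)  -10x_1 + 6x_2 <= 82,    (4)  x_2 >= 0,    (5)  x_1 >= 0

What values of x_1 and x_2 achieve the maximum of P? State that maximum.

x_1 = 93/10, x_2 = 0, maximum P = 651/10

Corner points and P = 7x_1 - 10x_2:
  (34/5, 25) → P = -1012/5
  (93/10, 0) → P = 651/10
  (7/2, 0) → P = 49/2
  (0, 42/11) → P = -420/11
  (0, 41/3) → P = -410/3

The binding constraints are 10x_1 + x_2 = 93 and x_2 = 0.
Solving simultaneously gives x_1 = 93/10, x_2 = 0.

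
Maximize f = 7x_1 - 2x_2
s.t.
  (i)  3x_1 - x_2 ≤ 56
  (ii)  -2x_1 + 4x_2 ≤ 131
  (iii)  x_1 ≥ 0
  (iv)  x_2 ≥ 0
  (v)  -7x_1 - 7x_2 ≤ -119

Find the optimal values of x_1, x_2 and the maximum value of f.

x_1 = 71/2, x_2 = 101/2, maximum f = 295/2

Corner points and f = 7x_1 - 2x_2:
  (71/2, 101/2) → f = 295/2
  (56/3, 0) → f = 392/3
  (0, 131/4) → f = -131/2
  (0, 17) → f = -34
  (17, 0) → f = 119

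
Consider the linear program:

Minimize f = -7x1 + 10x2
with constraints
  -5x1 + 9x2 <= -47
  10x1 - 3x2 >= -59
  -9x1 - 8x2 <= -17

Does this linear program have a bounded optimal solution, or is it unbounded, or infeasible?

From the feasible point (529/121, -338/121), moving in the direction (8, -9) keeps every constraint satisfied while f decreases without bound.

unbounded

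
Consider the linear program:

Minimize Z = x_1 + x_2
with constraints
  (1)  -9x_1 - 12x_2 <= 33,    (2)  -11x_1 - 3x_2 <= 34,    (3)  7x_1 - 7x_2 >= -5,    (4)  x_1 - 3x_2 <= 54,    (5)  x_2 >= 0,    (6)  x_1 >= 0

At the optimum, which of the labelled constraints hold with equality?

(5) and (6)

Vertices and Z = x_1 + x_2:
  (0, 5/7) → Z = 5/7
  (54, 0) → Z = 54
  (0, 0) → Z = 0
The feasible region is unbounded (it extends along (1, 1), (3, 1)), but Z strictly increases along every unbounded feasible direction, so there is no improving ray and the minimum is attained at a vertex.

The minimum is at (0, 0). Substituting into each constraint, equality holds for (5) and (6); the remaining constraints have slack.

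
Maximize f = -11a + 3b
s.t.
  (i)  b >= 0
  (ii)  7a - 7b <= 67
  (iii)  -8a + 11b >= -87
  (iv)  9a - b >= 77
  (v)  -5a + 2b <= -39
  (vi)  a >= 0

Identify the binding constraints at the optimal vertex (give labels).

Vertices and f = -11a + 3b:
  (67/7, 0) → f = -737/7
  (77/9, 0) → f = -847/9
  (115/13, 34/13) → f = -1163/13
The feasible region is unbounded (it extends along (1, 1), (2, 5)), but f strictly decreases along every unbounded feasible direction, so there is no improving ray and the maximum is attained at a vertex.

The maximum is at (115/13, 34/13). Substituting into each constraint, equality holds for (iv) and (v); the remaining constraints have slack.

(iv) and (v)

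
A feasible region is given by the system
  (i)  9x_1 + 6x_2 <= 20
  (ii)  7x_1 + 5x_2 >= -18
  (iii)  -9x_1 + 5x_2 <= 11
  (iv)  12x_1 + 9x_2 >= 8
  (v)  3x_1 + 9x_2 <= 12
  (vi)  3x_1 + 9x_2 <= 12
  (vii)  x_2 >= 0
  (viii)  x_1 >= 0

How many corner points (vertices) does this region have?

5

The feasible vertices (each the meet of two boundaries and inside every other half-plane) are:
  (12/7, 16/21)
  (20/9, 0)
  (2/3, 0)
  (0, 8/9)
  (0, 4/3)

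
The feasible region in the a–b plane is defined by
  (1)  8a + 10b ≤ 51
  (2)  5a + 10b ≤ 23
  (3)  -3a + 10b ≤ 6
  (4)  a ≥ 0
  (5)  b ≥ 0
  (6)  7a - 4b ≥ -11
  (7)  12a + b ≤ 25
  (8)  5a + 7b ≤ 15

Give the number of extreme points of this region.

5

Pairwise boundary intersections that survive every other constraint:
  (0, 3/5)
  (108/71, 75/71)
  (0, 0)
  (25/12, 0)
  (160/79, 55/79)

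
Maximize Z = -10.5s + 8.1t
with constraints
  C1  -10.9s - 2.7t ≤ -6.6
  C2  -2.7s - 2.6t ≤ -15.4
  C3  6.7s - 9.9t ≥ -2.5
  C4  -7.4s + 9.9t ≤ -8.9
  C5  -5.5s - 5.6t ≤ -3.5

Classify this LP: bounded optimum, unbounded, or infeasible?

bounded optimum

Extreme points and Z = -10.5s + 8.1t:
  (17560/4597, 8993/4597) → Z = -1115367/45970
  (3857/41, -7525/82) → Z = -283899/164
  (114/7, 7813/693) → Z = -61353/770
The feasible region has finitely many vertices and no improving ray; the maximum is -1115367/45970 at (17560/4597, 8993/4597).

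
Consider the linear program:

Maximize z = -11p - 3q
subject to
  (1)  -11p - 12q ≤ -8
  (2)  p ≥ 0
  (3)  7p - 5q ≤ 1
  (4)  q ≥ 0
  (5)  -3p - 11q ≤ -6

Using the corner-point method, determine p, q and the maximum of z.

Extreme points and z = -11p - 3q:
  (0, 2/3) → z = -2
  (16/85, 42/85) → z = -302/85
  (41/92, 39/92) → z = -142/23
The feasible region is unbounded (it extends along (0, 1), (5, 7)), but z strictly decreases along every unbounded feasible direction, so there is no improving ray and the maximum is attained at a vertex.

p = 0, q = 2/3, maximum z = -2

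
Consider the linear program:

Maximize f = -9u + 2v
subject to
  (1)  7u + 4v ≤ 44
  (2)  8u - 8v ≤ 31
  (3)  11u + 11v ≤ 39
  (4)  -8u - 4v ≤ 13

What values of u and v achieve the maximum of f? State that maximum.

Extreme points and f = -9u + 2v:
  (653/176, -29/176) → f = -5935/176
  (5/24, -11/3) → f = -221/24
  (-299/44, 455/44) → f = 3601/44

The binding constraints are 11u + 11v = 39 and -8u - 4v = 13.
Solving simultaneously gives u = -299/44, v = 455/44.

u = -299/44, v = 455/44, maximum f = 3601/44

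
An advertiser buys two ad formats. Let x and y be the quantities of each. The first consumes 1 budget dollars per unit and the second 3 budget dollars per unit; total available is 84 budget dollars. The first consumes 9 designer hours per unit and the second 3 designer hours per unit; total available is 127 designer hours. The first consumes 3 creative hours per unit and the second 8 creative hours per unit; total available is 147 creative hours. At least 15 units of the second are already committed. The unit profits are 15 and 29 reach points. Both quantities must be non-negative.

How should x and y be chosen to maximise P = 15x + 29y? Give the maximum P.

x = 9, y = 15, maximum P = 570

Corner points and P = 15x + 29y:
  (0, 147/8) → P = 4263/8
  (0, 15) → P = 435
  (9, 15) → P = 570

At the optimal vertex, 3x + 8y = 147 and y = 15.
Solving simultaneously gives x = 9, y = 15.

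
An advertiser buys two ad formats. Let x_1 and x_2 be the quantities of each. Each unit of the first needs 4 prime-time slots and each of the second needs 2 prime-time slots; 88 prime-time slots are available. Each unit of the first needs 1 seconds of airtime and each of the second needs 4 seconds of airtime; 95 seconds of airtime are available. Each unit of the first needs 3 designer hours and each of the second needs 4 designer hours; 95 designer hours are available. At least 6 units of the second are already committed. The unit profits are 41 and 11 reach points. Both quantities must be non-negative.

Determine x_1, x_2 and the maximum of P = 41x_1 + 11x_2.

Feasible corners and P = 41x_1 + 11x_2:
  (0, 95/4) → P = 1045/4
  (0, 6) → P = 66
  (81/5, 58/5) → P = 3959/5
  (19, 6) → P = 845

x_1 = 19, x_2 = 6, maximum P = 845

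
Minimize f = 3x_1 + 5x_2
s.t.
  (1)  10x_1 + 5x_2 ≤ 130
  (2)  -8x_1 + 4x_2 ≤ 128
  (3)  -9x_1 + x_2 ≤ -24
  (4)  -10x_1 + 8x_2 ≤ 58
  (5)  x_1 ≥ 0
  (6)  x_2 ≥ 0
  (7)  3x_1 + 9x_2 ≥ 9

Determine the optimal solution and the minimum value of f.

x_1 = 75/28, x_2 = 3/28, minimum f = 60/7

Extreme points and f = 3x_1 + 5x_2:
  (75/13, 188/13) → f = 1165/13
  (13, 0) → f = 39
  (125/31, 381/31) → f = 2280/31
  (75/28, 3/28) → f = 60/7
  (3, 0) → f = 9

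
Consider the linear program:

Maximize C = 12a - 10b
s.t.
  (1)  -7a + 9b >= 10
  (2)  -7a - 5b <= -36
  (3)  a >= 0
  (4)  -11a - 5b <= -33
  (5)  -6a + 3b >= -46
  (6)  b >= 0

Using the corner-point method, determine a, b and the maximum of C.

Feasible corners and C = 12a - 10b:
  (137/49, 23/7) → C = 34/49
  (148/11, 382/33) → C = 1508/33
  (0, 36/5) → C = -72
The feasible region is unbounded (it extends along (0, 1), (1, 2)), but C strictly decreases along every unbounded feasible direction, so there is no improving ray and the maximum is attained at a vertex.

a = 148/11, b = 382/33, maximum C = 1508/33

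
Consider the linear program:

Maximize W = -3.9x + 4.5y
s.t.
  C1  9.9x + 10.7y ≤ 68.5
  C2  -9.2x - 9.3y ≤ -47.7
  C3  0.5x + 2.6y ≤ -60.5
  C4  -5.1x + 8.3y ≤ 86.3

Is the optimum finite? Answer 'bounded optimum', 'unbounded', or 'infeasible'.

Corner points and W = -3.9x + 4.5y:
  (82545/2039, -63320/2039) → W = -1213731/4078
  (1461/41, -1235/41) → W = -56277/205
The feasible region has finitely many vertices and no improving ray; the maximum is -56277/205 at (1461/41, -1235/41).

bounded optimum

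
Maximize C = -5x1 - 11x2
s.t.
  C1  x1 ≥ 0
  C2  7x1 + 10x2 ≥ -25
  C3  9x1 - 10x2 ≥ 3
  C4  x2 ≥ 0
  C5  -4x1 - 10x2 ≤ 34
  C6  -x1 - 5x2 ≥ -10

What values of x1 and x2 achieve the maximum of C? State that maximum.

x1 = 1/3, x2 = 0, maximum C = -5/3

Feasible corners and C = -5x1 - 11x2:
  (1/3, 0) → C = -5/3
  (23/11, 87/55) → C = -1532/55
  (10, 0) → C = -50

The optimum lies where 9x1 - 10x2 = 3 and x2 = 0.
Solving simultaneously gives x1 = 1/3, x2 = 0.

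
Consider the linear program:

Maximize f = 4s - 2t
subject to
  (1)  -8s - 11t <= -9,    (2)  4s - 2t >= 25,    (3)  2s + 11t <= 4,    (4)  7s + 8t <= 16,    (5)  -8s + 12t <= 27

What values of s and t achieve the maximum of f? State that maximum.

s = 8, t = -5, maximum f = 42

Feasible corners and f = 4s - 2t:
  (293/60, -41/15) → f = 25
  (8, -5) → f = 42
  (116/23, -111/46) → f = 25

The binding constraints are -8s - 11t = -9 and 7s + 8t = 16.
Solving simultaneously gives s = 8, t = -5.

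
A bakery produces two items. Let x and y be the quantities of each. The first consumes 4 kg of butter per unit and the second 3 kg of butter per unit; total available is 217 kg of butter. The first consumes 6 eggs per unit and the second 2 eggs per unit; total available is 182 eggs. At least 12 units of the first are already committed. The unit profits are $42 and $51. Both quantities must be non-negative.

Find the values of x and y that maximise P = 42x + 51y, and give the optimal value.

x = 12, y = 55, maximum P = 3309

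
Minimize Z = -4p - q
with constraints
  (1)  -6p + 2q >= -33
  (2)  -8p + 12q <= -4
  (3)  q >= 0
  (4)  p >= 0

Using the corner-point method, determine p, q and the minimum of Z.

Corner points and Z = -4p - q:
  (97/14, 30/7) → Z = -32
  (11/2, 0) → Z = -22
  (1/2, 0) → Z = -2

At the optimal vertex, -6p + 2q = -33 and -8p + 12q = -4.
Solving simultaneously gives p = 97/14, q = 30/7.

p = 97/14, q = 30/7, minimum Z = -32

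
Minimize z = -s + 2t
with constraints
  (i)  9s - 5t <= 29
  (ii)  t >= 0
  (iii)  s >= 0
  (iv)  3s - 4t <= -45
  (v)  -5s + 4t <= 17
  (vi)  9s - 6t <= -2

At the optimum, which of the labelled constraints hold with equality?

(iv) and (v)

Extreme points and z = -s + 2t:
  (14, 87/4) → z = 59/2
  (131/9, 133/6) → z = 268/9
  (47/3, 143/6) → z = 32

The minimum is at (14, 87/4). Substituting into each constraint, equality holds for (iv) and (v); the remaining constraints have slack.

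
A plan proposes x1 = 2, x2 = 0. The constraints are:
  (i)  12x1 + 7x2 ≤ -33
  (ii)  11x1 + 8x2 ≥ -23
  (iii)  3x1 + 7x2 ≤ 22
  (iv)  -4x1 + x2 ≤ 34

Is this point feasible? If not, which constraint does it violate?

not feasible — violates (i)

Constraint (i): 12x1 + 7x2 = 24, which is not ≤ -33. All other constraints are satisfied.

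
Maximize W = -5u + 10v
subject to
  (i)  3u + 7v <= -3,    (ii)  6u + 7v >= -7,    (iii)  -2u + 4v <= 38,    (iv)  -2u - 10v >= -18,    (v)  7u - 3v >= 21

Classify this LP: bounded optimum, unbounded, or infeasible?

Vertices and W = -5u + 10v:
  (69/29, -42/29) → W = -765/29
  (126/67, -175/67) → W = -2380/67
The feasible region has finitely many vertices and no improving ray; the maximum is -765/29 at (69/29, -42/29).

bounded optimum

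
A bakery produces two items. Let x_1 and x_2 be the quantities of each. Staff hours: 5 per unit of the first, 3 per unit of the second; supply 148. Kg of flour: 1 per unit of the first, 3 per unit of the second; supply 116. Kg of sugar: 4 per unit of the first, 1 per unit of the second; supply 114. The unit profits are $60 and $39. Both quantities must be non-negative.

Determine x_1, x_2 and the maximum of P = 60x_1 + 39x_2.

Feasible corners and P = 60x_1 + 39x_2:
  (0, 0) → P = 0
  (0, 116/3) → P = 1508
  (57/2, 0) → P = 1710
  (8, 36) → P = 1884
  (194/7, 22/7) → P = 12498/7

At the optimal vertex, 5x_1 + 3x_2 = 148 and x_1 + 3x_2 = 116.
Solving simultaneously gives x_1 = 8, x_2 = 36.

x_1 = 8, x_2 = 36, maximum P = 1884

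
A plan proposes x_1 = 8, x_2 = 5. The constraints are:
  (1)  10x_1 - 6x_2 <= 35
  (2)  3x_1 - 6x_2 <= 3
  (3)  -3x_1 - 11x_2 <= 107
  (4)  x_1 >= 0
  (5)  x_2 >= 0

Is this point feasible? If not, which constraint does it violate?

Constraint (1): 10x_1 - 6x_2 = 50, which is not ≤ 35. All other constraints are satisfied.

not feasible — violates (1)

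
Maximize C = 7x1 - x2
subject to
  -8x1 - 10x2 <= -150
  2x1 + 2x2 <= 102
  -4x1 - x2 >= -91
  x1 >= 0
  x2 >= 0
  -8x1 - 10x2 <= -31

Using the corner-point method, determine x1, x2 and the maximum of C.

Extreme points and C = 7x1 - x2:
  (0, 15) → C = -15
  (75/4, 0) → C = 525/4
  (40/3, 113/3) → C = 167/3
  (0, 51) → C = -51
  (91/4, 0) → C = 637/4

x1 = 91/4, x2 = 0, maximum C = 637/4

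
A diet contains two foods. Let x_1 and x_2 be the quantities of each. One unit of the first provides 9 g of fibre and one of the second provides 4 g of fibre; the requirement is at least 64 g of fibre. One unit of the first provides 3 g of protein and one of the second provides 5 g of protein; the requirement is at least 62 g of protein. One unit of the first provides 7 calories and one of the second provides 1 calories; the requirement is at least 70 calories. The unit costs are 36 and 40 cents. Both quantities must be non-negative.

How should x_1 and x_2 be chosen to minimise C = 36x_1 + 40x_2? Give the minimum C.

Extreme points and C = 36x_1 + 40x_2:
  (0, 70) → C = 2800
  (62/3, 0) → C = 744
  (9, 7) → C = 604
The feasible region is unbounded (it extends along (0, 1), (1, 0)), but C strictly increases along every unbounded feasible direction, so there is no improving ray and the minimum is attained at a vertex.

At the optimal vertex, 3x_1 + 5x_2 = 62 and 7x_1 + x_2 = 70.
Solving simultaneously gives x_1 = 9, x_2 = 7.

x_1 = 9, x_2 = 7, minimum C = 604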